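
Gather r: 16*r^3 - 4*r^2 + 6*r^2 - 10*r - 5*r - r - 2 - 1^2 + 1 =16*r^3 + 2*r^2 - 16*r - 2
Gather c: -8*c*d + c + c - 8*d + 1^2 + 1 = c*(2 - 8*d) - 8*d + 2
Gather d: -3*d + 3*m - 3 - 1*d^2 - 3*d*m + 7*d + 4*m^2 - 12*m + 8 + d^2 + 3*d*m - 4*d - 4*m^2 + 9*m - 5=0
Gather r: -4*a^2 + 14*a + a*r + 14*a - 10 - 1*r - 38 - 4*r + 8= -4*a^2 + 28*a + r*(a - 5) - 40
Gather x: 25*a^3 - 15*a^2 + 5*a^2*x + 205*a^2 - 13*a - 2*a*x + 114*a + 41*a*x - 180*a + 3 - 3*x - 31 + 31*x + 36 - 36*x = 25*a^3 + 190*a^2 - 79*a + x*(5*a^2 + 39*a - 8) + 8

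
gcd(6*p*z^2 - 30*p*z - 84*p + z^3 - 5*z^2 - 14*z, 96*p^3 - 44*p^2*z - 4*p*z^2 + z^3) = 6*p + z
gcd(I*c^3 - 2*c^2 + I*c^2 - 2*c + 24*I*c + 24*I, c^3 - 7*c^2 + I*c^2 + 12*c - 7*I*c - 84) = 1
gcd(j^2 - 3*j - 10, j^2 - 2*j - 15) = j - 5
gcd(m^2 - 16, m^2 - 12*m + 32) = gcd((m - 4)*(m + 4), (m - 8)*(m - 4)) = m - 4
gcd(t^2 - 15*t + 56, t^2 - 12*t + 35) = t - 7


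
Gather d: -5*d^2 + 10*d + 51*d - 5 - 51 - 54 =-5*d^2 + 61*d - 110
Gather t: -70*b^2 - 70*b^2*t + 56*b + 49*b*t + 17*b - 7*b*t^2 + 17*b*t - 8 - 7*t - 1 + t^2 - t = -70*b^2 + 73*b + t^2*(1 - 7*b) + t*(-70*b^2 + 66*b - 8) - 9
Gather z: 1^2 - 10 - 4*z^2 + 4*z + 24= -4*z^2 + 4*z + 15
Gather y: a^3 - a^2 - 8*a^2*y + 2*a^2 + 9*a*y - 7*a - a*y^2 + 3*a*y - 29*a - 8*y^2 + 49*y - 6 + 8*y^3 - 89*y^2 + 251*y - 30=a^3 + a^2 - 36*a + 8*y^3 + y^2*(-a - 97) + y*(-8*a^2 + 12*a + 300) - 36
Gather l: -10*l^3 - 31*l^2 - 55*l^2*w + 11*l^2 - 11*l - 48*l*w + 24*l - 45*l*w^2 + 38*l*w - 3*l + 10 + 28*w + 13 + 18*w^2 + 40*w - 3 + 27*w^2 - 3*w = -10*l^3 + l^2*(-55*w - 20) + l*(-45*w^2 - 10*w + 10) + 45*w^2 + 65*w + 20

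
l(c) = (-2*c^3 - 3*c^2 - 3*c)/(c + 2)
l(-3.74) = -42.46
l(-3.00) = -36.00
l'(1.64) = -6.31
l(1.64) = -5.99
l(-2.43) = -42.50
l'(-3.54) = 10.94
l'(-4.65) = 18.18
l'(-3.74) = 12.66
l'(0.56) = -2.77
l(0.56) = -1.16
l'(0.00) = -1.50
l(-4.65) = -56.67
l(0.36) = -0.66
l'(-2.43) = -43.36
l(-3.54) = -40.10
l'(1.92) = -7.33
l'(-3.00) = 3.00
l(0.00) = 0.00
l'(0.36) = -2.24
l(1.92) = -7.90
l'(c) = (-6*c^2 - 6*c - 3)/(c + 2) - (-2*c^3 - 3*c^2 - 3*c)/(c + 2)^2 = (-4*c^3 - 15*c^2 - 12*c - 6)/(c^2 + 4*c + 4)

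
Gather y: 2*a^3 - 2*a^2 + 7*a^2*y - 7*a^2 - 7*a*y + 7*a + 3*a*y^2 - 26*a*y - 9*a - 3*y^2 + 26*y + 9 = 2*a^3 - 9*a^2 - 2*a + y^2*(3*a - 3) + y*(7*a^2 - 33*a + 26) + 9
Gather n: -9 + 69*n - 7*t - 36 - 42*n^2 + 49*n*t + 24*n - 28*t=-42*n^2 + n*(49*t + 93) - 35*t - 45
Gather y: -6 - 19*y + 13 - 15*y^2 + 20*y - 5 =-15*y^2 + y + 2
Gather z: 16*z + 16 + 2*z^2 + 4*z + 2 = 2*z^2 + 20*z + 18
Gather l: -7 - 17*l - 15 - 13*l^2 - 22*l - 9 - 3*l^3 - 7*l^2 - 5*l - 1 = -3*l^3 - 20*l^2 - 44*l - 32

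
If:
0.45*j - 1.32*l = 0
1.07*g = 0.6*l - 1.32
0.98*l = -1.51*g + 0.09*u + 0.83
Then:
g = 0.0276271359869027*u - 0.407039803540366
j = 0.144520618029264*u + 4.32406289436884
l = 0.0492683925099765*u + 1.47411235035301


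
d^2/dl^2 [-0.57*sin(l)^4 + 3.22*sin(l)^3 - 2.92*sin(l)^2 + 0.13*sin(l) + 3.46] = 9.12*sin(l)^4 - 28.98*sin(l)^3 + 4.84*sin(l)^2 + 19.19*sin(l) - 5.84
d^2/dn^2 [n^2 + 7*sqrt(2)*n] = 2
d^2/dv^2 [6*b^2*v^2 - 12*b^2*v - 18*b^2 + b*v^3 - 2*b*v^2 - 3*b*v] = 2*b*(6*b + 3*v - 2)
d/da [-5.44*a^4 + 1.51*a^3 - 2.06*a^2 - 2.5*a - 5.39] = -21.76*a^3 + 4.53*a^2 - 4.12*a - 2.5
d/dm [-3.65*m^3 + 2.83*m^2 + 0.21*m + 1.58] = -10.95*m^2 + 5.66*m + 0.21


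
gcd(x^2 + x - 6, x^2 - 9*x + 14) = x - 2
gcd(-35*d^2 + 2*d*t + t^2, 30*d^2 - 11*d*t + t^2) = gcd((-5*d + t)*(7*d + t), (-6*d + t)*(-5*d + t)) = -5*d + t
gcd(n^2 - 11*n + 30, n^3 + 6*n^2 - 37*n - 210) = n - 6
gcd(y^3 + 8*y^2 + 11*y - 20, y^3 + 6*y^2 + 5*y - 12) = y^2 + 3*y - 4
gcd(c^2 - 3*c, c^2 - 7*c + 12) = c - 3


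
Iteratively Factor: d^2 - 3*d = (d)*(d - 3)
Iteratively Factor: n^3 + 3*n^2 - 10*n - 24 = (n + 2)*(n^2 + n - 12) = (n + 2)*(n + 4)*(n - 3)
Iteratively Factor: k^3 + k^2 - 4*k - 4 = (k + 1)*(k^2 - 4) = (k + 1)*(k + 2)*(k - 2)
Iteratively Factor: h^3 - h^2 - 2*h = (h)*(h^2 - h - 2) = h*(h - 2)*(h + 1)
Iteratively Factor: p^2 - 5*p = (p)*(p - 5)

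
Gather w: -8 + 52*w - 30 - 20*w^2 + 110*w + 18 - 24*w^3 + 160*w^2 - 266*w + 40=-24*w^3 + 140*w^2 - 104*w + 20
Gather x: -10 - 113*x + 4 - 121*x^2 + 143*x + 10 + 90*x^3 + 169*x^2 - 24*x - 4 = 90*x^3 + 48*x^2 + 6*x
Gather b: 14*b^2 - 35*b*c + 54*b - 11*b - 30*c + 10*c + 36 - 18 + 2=14*b^2 + b*(43 - 35*c) - 20*c + 20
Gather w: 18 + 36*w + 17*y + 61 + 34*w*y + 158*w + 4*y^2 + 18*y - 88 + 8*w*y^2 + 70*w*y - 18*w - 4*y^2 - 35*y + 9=w*(8*y^2 + 104*y + 176)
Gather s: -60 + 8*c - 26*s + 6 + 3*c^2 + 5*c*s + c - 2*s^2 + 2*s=3*c^2 + 9*c - 2*s^2 + s*(5*c - 24) - 54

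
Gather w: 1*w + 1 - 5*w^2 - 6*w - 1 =-5*w^2 - 5*w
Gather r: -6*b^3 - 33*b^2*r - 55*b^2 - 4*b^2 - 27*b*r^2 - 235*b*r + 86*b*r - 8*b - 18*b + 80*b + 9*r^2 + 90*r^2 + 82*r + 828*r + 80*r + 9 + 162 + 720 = -6*b^3 - 59*b^2 + 54*b + r^2*(99 - 27*b) + r*(-33*b^2 - 149*b + 990) + 891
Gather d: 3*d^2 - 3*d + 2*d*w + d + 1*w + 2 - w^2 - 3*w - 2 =3*d^2 + d*(2*w - 2) - w^2 - 2*w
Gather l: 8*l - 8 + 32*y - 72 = 8*l + 32*y - 80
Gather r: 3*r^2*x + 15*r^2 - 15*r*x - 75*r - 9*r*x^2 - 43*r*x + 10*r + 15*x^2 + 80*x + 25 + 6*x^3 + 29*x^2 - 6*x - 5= r^2*(3*x + 15) + r*(-9*x^2 - 58*x - 65) + 6*x^3 + 44*x^2 + 74*x + 20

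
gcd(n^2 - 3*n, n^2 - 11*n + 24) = n - 3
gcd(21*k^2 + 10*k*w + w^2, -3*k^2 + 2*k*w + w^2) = 3*k + w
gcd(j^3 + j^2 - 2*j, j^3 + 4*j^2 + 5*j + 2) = j + 2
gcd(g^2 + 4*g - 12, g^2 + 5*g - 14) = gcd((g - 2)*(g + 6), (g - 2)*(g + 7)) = g - 2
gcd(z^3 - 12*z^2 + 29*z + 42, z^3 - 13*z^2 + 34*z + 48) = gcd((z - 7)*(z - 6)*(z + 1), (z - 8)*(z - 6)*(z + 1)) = z^2 - 5*z - 6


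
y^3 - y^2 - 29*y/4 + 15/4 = (y - 3)*(y - 1/2)*(y + 5/2)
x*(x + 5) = x^2 + 5*x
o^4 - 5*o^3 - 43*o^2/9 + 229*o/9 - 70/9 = (o - 5)*(o - 2)*(o - 1/3)*(o + 7/3)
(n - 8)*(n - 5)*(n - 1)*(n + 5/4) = n^4 - 51*n^3/4 + 71*n^2/2 + 105*n/4 - 50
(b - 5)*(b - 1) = b^2 - 6*b + 5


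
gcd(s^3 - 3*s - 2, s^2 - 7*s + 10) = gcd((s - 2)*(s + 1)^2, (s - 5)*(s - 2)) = s - 2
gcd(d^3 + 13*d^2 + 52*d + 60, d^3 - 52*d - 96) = d^2 + 8*d + 12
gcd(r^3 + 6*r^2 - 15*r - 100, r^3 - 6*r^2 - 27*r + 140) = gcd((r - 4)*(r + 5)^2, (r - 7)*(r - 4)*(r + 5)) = r^2 + r - 20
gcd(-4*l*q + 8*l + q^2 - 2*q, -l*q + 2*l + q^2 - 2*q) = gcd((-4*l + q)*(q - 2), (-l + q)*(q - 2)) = q - 2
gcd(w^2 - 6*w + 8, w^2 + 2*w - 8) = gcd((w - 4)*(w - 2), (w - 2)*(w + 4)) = w - 2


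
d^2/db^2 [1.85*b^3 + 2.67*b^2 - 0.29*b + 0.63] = 11.1*b + 5.34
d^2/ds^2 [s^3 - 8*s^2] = 6*s - 16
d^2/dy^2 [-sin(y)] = sin(y)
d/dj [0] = 0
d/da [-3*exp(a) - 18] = -3*exp(a)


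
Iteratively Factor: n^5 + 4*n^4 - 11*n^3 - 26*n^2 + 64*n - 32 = (n - 2)*(n^4 + 6*n^3 + n^2 - 24*n + 16) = (n - 2)*(n + 4)*(n^3 + 2*n^2 - 7*n + 4) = (n - 2)*(n + 4)^2*(n^2 - 2*n + 1) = (n - 2)*(n - 1)*(n + 4)^2*(n - 1)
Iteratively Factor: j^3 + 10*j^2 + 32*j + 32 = (j + 2)*(j^2 + 8*j + 16) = (j + 2)*(j + 4)*(j + 4)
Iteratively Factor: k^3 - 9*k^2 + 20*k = (k - 5)*(k^2 - 4*k) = (k - 5)*(k - 4)*(k)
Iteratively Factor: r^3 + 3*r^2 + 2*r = (r + 1)*(r^2 + 2*r) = r*(r + 1)*(r + 2)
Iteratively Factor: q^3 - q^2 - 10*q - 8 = (q - 4)*(q^2 + 3*q + 2) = (q - 4)*(q + 2)*(q + 1)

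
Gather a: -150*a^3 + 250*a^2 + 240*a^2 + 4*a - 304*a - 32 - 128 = -150*a^3 + 490*a^2 - 300*a - 160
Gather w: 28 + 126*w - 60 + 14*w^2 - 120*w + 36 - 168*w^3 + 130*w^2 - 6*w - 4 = -168*w^3 + 144*w^2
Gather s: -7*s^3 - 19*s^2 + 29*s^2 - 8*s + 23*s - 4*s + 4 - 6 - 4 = -7*s^3 + 10*s^2 + 11*s - 6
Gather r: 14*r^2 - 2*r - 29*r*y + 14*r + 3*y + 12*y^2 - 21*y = 14*r^2 + r*(12 - 29*y) + 12*y^2 - 18*y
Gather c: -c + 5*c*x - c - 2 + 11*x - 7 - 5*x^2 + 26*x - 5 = c*(5*x - 2) - 5*x^2 + 37*x - 14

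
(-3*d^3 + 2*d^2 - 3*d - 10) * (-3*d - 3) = 9*d^4 + 3*d^3 + 3*d^2 + 39*d + 30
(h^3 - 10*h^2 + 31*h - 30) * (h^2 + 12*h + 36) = h^5 + 2*h^4 - 53*h^3 - 18*h^2 + 756*h - 1080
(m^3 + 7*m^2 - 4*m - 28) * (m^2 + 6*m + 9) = m^5 + 13*m^4 + 47*m^3 + 11*m^2 - 204*m - 252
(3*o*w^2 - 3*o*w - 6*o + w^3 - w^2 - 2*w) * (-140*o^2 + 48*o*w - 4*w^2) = -420*o^3*w^2 + 420*o^3*w + 840*o^3 + 4*o^2*w^3 - 4*o^2*w^2 - 8*o^2*w + 36*o*w^4 - 36*o*w^3 - 72*o*w^2 - 4*w^5 + 4*w^4 + 8*w^3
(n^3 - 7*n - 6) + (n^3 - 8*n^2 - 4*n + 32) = 2*n^3 - 8*n^2 - 11*n + 26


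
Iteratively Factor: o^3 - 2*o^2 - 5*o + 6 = (o + 2)*(o^2 - 4*o + 3) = (o - 1)*(o + 2)*(o - 3)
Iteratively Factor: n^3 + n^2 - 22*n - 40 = (n + 2)*(n^2 - n - 20) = (n - 5)*(n + 2)*(n + 4)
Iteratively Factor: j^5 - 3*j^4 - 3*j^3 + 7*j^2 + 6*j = (j + 1)*(j^4 - 4*j^3 + j^2 + 6*j) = j*(j + 1)*(j^3 - 4*j^2 + j + 6) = j*(j + 1)^2*(j^2 - 5*j + 6) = j*(j - 2)*(j + 1)^2*(j - 3)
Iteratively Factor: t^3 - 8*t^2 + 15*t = (t - 5)*(t^2 - 3*t) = t*(t - 5)*(t - 3)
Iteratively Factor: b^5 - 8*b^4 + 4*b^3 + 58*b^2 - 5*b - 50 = (b + 2)*(b^4 - 10*b^3 + 24*b^2 + 10*b - 25) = (b - 5)*(b + 2)*(b^3 - 5*b^2 - b + 5) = (b - 5)*(b - 1)*(b + 2)*(b^2 - 4*b - 5) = (b - 5)*(b - 1)*(b + 1)*(b + 2)*(b - 5)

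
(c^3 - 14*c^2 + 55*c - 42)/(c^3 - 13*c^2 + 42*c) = (c - 1)/c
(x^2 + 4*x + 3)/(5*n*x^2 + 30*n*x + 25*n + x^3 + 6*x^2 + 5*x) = (x + 3)/(5*n*x + 25*n + x^2 + 5*x)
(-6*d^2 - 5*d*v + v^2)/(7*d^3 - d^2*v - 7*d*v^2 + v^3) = (-6*d + v)/(7*d^2 - 8*d*v + v^2)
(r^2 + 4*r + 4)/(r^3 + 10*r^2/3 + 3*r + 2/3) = 3*(r + 2)/(3*r^2 + 4*r + 1)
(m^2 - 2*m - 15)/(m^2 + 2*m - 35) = (m + 3)/(m + 7)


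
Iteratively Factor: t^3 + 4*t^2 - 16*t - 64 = (t + 4)*(t^2 - 16) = (t + 4)^2*(t - 4)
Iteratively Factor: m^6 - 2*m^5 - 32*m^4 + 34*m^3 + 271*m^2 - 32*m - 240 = (m - 4)*(m^5 + 2*m^4 - 24*m^3 - 62*m^2 + 23*m + 60) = (m - 5)*(m - 4)*(m^4 + 7*m^3 + 11*m^2 - 7*m - 12) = (m - 5)*(m - 4)*(m + 3)*(m^3 + 4*m^2 - m - 4) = (m - 5)*(m - 4)*(m + 3)*(m + 4)*(m^2 - 1) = (m - 5)*(m - 4)*(m - 1)*(m + 3)*(m + 4)*(m + 1)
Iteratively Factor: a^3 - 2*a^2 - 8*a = (a)*(a^2 - 2*a - 8) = a*(a + 2)*(a - 4)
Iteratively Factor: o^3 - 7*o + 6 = (o - 1)*(o^2 + o - 6) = (o - 2)*(o - 1)*(o + 3)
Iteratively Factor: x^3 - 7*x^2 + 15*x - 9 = (x - 3)*(x^2 - 4*x + 3) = (x - 3)^2*(x - 1)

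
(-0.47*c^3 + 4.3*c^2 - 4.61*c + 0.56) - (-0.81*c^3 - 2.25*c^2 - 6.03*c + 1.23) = 0.34*c^3 + 6.55*c^2 + 1.42*c - 0.67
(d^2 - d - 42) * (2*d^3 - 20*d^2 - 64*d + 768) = 2*d^5 - 22*d^4 - 128*d^3 + 1672*d^2 + 1920*d - 32256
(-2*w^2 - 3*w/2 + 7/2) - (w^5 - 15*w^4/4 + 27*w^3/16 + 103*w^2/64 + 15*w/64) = -w^5 + 15*w^4/4 - 27*w^3/16 - 231*w^2/64 - 111*w/64 + 7/2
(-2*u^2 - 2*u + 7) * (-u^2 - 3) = 2*u^4 + 2*u^3 - u^2 + 6*u - 21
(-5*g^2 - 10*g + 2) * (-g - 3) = 5*g^3 + 25*g^2 + 28*g - 6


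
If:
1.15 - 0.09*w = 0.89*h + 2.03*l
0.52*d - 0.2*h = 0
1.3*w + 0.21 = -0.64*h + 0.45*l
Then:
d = 0.0206371260086622 - 0.606328718642656*w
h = 0.0536565276225216 - 1.57645466847091*w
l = 0.646820027063599*w + 0.542978172618697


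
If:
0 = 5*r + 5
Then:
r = -1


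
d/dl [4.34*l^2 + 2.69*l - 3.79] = 8.68*l + 2.69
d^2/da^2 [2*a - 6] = 0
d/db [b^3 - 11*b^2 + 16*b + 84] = 3*b^2 - 22*b + 16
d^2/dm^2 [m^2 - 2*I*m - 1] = 2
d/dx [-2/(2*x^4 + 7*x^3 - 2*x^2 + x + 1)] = 2*(8*x^3 + 21*x^2 - 4*x + 1)/(2*x^4 + 7*x^3 - 2*x^2 + x + 1)^2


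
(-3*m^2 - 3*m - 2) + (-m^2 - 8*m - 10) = -4*m^2 - 11*m - 12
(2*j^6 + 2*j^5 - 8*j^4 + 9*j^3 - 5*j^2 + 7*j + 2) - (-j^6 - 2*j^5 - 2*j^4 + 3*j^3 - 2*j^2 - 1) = 3*j^6 + 4*j^5 - 6*j^4 + 6*j^3 - 3*j^2 + 7*j + 3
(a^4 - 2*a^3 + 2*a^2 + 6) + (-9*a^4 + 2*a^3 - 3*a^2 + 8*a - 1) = -8*a^4 - a^2 + 8*a + 5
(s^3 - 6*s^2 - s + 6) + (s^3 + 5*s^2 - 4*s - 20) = 2*s^3 - s^2 - 5*s - 14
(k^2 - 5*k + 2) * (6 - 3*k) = -3*k^3 + 21*k^2 - 36*k + 12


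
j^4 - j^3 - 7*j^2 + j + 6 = (j - 3)*(j - 1)*(j + 1)*(j + 2)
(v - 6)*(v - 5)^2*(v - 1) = v^4 - 17*v^3 + 101*v^2 - 235*v + 150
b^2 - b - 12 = (b - 4)*(b + 3)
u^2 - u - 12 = (u - 4)*(u + 3)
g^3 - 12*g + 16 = (g - 2)^2*(g + 4)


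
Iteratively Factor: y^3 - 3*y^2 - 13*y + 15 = (y - 1)*(y^2 - 2*y - 15) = (y - 1)*(y + 3)*(y - 5)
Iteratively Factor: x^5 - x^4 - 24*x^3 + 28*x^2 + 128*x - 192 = (x - 4)*(x^4 + 3*x^3 - 12*x^2 - 20*x + 48) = (x - 4)*(x + 4)*(x^3 - x^2 - 8*x + 12) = (x - 4)*(x - 2)*(x + 4)*(x^2 + x - 6) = (x - 4)*(x - 2)^2*(x + 4)*(x + 3)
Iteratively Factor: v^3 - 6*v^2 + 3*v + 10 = (v - 2)*(v^2 - 4*v - 5) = (v - 2)*(v + 1)*(v - 5)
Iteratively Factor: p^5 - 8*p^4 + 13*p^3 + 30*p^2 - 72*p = (p - 3)*(p^4 - 5*p^3 - 2*p^2 + 24*p) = (p - 3)*(p + 2)*(p^3 - 7*p^2 + 12*p) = p*(p - 3)*(p + 2)*(p^2 - 7*p + 12) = p*(p - 4)*(p - 3)*(p + 2)*(p - 3)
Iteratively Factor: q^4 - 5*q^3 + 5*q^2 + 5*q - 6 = (q + 1)*(q^3 - 6*q^2 + 11*q - 6) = (q - 3)*(q + 1)*(q^2 - 3*q + 2) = (q - 3)*(q - 2)*(q + 1)*(q - 1)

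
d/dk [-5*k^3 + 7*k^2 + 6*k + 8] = -15*k^2 + 14*k + 6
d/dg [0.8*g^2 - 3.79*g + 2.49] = 1.6*g - 3.79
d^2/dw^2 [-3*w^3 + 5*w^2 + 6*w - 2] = 10 - 18*w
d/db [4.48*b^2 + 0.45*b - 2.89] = 8.96*b + 0.45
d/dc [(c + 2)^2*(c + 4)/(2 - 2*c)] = (-c^3 - 5*c^2/2 + 8*c + 18)/(c^2 - 2*c + 1)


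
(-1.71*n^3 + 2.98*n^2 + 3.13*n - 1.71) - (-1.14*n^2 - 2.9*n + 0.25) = -1.71*n^3 + 4.12*n^2 + 6.03*n - 1.96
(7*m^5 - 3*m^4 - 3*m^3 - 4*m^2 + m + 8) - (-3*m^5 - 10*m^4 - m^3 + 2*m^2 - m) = 10*m^5 + 7*m^4 - 2*m^3 - 6*m^2 + 2*m + 8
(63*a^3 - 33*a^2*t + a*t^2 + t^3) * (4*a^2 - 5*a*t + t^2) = 252*a^5 - 447*a^4*t + 232*a^3*t^2 - 34*a^2*t^3 - 4*a*t^4 + t^5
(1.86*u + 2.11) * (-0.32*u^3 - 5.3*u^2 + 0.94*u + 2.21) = -0.5952*u^4 - 10.5332*u^3 - 9.4346*u^2 + 6.094*u + 4.6631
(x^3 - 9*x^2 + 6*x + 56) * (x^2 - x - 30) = x^5 - 10*x^4 - 15*x^3 + 320*x^2 - 236*x - 1680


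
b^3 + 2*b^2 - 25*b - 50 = (b - 5)*(b + 2)*(b + 5)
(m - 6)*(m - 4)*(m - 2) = m^3 - 12*m^2 + 44*m - 48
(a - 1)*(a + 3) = a^2 + 2*a - 3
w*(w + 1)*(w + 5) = w^3 + 6*w^2 + 5*w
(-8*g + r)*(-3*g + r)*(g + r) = 24*g^3 + 13*g^2*r - 10*g*r^2 + r^3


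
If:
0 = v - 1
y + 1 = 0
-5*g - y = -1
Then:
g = 2/5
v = 1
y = -1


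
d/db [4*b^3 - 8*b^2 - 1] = 4*b*(3*b - 4)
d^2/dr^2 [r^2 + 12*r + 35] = 2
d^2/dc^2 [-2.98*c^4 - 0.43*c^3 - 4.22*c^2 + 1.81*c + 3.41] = -35.76*c^2 - 2.58*c - 8.44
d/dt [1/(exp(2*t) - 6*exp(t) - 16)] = 2*(3 - exp(t))*exp(t)/(-exp(2*t) + 6*exp(t) + 16)^2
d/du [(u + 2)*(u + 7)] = 2*u + 9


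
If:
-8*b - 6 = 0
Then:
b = -3/4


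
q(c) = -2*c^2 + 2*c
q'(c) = 2 - 4*c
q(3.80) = -21.28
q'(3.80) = -13.20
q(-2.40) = -16.32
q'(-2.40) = 11.60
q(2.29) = -5.91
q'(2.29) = -7.16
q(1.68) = -2.28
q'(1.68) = -4.72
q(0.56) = 0.49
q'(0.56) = -0.24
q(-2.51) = -17.62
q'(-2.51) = 12.04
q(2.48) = -7.34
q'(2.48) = -7.92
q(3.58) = -18.47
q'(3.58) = -12.32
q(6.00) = -60.00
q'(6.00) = -22.00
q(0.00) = 0.00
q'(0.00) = 2.00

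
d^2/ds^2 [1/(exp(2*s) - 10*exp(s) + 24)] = 2*((5 - 2*exp(s))*(exp(2*s) - 10*exp(s) + 24) + 4*(exp(s) - 5)^2*exp(s))*exp(s)/(exp(2*s) - 10*exp(s) + 24)^3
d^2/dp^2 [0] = 0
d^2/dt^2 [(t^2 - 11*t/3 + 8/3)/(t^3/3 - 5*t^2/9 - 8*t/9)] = 6*(t^3 - 3*t^2 - 3*t - 1)/(t^3*(t^3 + 3*t^2 + 3*t + 1))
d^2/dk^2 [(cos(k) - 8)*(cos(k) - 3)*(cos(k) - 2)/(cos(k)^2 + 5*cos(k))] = (747*(1 - cos(k)^2)^2/cos(k)^3 - cos(k)^4 - 15*cos(k)^3 - 211*cos(k)^2 - 1440*tan(k)^2 - 448 + 2406/cos(k) - 3147/cos(k)^3)/(cos(k) + 5)^3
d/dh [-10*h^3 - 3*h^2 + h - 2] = -30*h^2 - 6*h + 1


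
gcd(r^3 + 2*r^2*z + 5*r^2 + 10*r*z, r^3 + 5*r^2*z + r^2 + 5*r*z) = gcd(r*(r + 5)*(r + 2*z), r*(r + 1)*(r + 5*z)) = r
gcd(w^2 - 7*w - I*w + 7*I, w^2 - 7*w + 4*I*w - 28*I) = w - 7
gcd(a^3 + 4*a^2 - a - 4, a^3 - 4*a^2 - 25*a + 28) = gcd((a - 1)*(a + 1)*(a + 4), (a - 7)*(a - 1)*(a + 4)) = a^2 + 3*a - 4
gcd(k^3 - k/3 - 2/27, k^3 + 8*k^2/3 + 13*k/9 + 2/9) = k^2 + 2*k/3 + 1/9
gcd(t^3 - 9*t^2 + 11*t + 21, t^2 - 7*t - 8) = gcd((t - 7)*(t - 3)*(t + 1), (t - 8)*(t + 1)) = t + 1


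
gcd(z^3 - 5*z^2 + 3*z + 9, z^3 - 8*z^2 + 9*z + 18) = z^2 - 2*z - 3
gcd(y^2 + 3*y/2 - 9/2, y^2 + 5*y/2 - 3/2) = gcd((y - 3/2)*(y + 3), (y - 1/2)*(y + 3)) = y + 3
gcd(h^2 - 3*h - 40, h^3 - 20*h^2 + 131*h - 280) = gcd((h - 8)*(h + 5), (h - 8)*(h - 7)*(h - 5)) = h - 8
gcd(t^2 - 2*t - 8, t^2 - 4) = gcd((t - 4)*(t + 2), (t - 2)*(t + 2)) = t + 2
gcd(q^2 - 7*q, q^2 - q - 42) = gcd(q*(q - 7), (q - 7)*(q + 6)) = q - 7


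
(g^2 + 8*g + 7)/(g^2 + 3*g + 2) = (g + 7)/(g + 2)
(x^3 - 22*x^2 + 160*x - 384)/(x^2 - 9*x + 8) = (x^2 - 14*x + 48)/(x - 1)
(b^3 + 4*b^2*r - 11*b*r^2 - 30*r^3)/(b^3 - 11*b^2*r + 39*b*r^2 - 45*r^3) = (b^2 + 7*b*r + 10*r^2)/(b^2 - 8*b*r + 15*r^2)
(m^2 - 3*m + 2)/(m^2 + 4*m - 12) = (m - 1)/(m + 6)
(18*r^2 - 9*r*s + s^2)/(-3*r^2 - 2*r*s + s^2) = (-6*r + s)/(r + s)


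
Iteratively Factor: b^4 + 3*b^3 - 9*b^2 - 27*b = (b - 3)*(b^3 + 6*b^2 + 9*b) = (b - 3)*(b + 3)*(b^2 + 3*b) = b*(b - 3)*(b + 3)*(b + 3)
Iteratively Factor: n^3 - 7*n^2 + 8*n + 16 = (n + 1)*(n^2 - 8*n + 16) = (n - 4)*(n + 1)*(n - 4)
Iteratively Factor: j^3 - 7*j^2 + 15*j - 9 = (j - 1)*(j^2 - 6*j + 9) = (j - 3)*(j - 1)*(j - 3)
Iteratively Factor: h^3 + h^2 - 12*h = (h - 3)*(h^2 + 4*h) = h*(h - 3)*(h + 4)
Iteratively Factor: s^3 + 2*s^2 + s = (s + 1)*(s^2 + s) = (s + 1)^2*(s)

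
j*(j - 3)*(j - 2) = j^3 - 5*j^2 + 6*j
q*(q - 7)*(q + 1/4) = q^3 - 27*q^2/4 - 7*q/4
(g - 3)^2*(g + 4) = g^3 - 2*g^2 - 15*g + 36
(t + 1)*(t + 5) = t^2 + 6*t + 5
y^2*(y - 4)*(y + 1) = y^4 - 3*y^3 - 4*y^2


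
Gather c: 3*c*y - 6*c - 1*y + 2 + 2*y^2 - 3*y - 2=c*(3*y - 6) + 2*y^2 - 4*y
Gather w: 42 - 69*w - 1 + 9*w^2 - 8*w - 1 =9*w^2 - 77*w + 40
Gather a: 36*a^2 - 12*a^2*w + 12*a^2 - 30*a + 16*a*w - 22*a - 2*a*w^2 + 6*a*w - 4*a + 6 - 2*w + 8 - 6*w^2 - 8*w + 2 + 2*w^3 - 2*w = a^2*(48 - 12*w) + a*(-2*w^2 + 22*w - 56) + 2*w^3 - 6*w^2 - 12*w + 16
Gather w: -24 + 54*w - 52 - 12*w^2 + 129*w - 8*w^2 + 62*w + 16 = -20*w^2 + 245*w - 60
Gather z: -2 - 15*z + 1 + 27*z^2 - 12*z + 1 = 27*z^2 - 27*z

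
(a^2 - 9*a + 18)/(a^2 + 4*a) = (a^2 - 9*a + 18)/(a*(a + 4))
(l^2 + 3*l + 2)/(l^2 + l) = (l + 2)/l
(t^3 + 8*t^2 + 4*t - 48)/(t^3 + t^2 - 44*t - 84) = (t^2 + 2*t - 8)/(t^2 - 5*t - 14)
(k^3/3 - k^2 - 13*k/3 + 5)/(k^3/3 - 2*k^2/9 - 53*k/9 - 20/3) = 3*(k - 1)/(3*k + 4)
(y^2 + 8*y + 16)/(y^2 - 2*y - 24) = (y + 4)/(y - 6)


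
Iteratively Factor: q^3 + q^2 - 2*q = (q + 2)*(q^2 - q) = q*(q + 2)*(q - 1)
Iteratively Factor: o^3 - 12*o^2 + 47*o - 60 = (o - 4)*(o^2 - 8*o + 15) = (o - 5)*(o - 4)*(o - 3)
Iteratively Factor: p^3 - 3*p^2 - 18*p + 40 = (p + 4)*(p^2 - 7*p + 10) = (p - 5)*(p + 4)*(p - 2)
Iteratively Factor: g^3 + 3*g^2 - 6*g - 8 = (g + 1)*(g^2 + 2*g - 8) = (g + 1)*(g + 4)*(g - 2)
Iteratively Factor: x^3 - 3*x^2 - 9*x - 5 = (x + 1)*(x^2 - 4*x - 5) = (x + 1)^2*(x - 5)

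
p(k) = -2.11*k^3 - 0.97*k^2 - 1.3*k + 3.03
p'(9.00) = -531.49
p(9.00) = -1625.43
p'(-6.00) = -217.54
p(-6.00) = 431.67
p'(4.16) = -118.91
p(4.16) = -171.07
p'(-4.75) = -134.91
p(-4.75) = 213.45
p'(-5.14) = -158.56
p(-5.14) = 270.62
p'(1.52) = -18.87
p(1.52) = -8.60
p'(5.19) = -181.87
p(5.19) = -324.82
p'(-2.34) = -31.42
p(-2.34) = 27.80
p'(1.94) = -28.89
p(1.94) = -18.55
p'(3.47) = -84.25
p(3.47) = -101.32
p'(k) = -6.33*k^2 - 1.94*k - 1.3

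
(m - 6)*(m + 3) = m^2 - 3*m - 18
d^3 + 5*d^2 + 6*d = d*(d + 2)*(d + 3)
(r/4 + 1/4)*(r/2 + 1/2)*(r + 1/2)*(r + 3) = r^4/8 + 11*r^3/16 + 19*r^2/16 + 13*r/16 + 3/16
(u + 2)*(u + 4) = u^2 + 6*u + 8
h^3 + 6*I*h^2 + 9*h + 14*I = (h - 2*I)*(h + I)*(h + 7*I)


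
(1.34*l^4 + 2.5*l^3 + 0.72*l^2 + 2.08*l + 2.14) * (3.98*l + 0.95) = 5.3332*l^5 + 11.223*l^4 + 5.2406*l^3 + 8.9624*l^2 + 10.4932*l + 2.033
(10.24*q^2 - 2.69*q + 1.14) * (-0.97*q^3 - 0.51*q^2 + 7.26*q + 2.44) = -9.9328*q^5 - 2.6131*q^4 + 74.6085*q^3 + 4.8748*q^2 + 1.7128*q + 2.7816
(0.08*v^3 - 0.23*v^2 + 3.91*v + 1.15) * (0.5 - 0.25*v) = -0.02*v^4 + 0.0975*v^3 - 1.0925*v^2 + 1.6675*v + 0.575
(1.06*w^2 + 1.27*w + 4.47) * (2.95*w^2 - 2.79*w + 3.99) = 3.127*w^4 + 0.7891*w^3 + 13.8726*w^2 - 7.404*w + 17.8353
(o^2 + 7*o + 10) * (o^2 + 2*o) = o^4 + 9*o^3 + 24*o^2 + 20*o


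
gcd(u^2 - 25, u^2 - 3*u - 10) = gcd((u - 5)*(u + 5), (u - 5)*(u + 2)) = u - 5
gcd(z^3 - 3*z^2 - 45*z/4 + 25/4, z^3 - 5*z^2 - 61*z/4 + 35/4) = z^2 + 2*z - 5/4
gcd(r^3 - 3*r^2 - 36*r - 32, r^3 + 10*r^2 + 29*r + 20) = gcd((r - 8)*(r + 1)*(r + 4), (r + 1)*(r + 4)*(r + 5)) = r^2 + 5*r + 4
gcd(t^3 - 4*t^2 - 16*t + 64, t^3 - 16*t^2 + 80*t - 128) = t^2 - 8*t + 16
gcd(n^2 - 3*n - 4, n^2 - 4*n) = n - 4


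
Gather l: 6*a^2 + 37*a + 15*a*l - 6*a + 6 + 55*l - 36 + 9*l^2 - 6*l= 6*a^2 + 31*a + 9*l^2 + l*(15*a + 49) - 30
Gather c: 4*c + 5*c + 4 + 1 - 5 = 9*c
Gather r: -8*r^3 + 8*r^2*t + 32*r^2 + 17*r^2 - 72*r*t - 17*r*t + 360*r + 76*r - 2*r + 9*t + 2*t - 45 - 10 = -8*r^3 + r^2*(8*t + 49) + r*(434 - 89*t) + 11*t - 55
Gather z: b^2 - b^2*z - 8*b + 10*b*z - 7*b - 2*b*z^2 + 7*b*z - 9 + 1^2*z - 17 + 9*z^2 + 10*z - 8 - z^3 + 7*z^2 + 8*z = b^2 - 15*b - z^3 + z^2*(16 - 2*b) + z*(-b^2 + 17*b + 19) - 34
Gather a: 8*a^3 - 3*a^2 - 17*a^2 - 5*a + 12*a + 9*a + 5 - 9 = 8*a^3 - 20*a^2 + 16*a - 4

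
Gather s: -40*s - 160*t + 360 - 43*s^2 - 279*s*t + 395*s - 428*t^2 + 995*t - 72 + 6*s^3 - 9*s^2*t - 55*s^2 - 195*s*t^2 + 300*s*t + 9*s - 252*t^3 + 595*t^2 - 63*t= 6*s^3 + s^2*(-9*t - 98) + s*(-195*t^2 + 21*t + 364) - 252*t^3 + 167*t^2 + 772*t + 288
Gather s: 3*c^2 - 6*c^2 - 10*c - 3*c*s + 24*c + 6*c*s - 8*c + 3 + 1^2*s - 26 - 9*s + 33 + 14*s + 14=-3*c^2 + 6*c + s*(3*c + 6) + 24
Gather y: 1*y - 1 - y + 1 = 0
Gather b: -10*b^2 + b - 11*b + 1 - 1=-10*b^2 - 10*b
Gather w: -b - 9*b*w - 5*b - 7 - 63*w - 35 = -6*b + w*(-9*b - 63) - 42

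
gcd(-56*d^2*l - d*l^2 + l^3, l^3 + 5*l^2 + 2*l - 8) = 1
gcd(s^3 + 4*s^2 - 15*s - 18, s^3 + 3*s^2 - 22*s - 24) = s^2 + 7*s + 6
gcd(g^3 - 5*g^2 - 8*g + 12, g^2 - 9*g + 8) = g - 1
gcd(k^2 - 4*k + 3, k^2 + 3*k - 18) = k - 3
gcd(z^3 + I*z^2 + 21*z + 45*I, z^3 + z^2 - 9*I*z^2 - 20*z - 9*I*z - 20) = z - 5*I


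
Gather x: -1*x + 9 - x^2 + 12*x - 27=-x^2 + 11*x - 18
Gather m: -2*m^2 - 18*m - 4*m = -2*m^2 - 22*m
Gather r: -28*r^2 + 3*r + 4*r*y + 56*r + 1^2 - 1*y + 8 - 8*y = -28*r^2 + r*(4*y + 59) - 9*y + 9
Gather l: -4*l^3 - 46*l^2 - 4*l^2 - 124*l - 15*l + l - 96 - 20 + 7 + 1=-4*l^3 - 50*l^2 - 138*l - 108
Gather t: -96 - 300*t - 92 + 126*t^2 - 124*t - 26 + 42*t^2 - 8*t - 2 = 168*t^2 - 432*t - 216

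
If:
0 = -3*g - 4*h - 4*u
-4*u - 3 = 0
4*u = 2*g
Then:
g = -3/2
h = 15/8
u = -3/4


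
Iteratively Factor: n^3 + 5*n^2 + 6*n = (n + 2)*(n^2 + 3*n) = n*(n + 2)*(n + 3)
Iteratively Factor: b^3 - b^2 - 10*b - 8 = (b + 1)*(b^2 - 2*b - 8) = (b - 4)*(b + 1)*(b + 2)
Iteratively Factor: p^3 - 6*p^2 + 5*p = (p - 5)*(p^2 - p) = p*(p - 5)*(p - 1)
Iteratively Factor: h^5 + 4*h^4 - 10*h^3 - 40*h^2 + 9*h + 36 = (h - 3)*(h^4 + 7*h^3 + 11*h^2 - 7*h - 12) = (h - 3)*(h + 3)*(h^3 + 4*h^2 - h - 4) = (h - 3)*(h - 1)*(h + 3)*(h^2 + 5*h + 4) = (h - 3)*(h - 1)*(h + 3)*(h + 4)*(h + 1)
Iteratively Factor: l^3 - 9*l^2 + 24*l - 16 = (l - 4)*(l^2 - 5*l + 4) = (l - 4)^2*(l - 1)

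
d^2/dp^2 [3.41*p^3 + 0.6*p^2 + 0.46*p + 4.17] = 20.46*p + 1.2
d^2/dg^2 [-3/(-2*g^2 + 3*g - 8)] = 6*(-4*g^2 + 6*g + (4*g - 3)^2 - 16)/(2*g^2 - 3*g + 8)^3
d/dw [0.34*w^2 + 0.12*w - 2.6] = 0.68*w + 0.12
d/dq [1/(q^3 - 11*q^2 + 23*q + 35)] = (-3*q^2 + 22*q - 23)/(q^3 - 11*q^2 + 23*q + 35)^2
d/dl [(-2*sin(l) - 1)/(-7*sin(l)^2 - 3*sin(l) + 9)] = 7*(-2*sin(l) + cos(2*l) - 4)*cos(l)/(7*sin(l)^2 + 3*sin(l) - 9)^2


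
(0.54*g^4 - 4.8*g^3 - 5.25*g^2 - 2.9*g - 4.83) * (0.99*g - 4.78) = 0.5346*g^5 - 7.3332*g^4 + 17.7465*g^3 + 22.224*g^2 + 9.0803*g + 23.0874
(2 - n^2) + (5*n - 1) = -n^2 + 5*n + 1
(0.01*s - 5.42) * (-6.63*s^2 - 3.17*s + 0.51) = -0.0663*s^3 + 35.9029*s^2 + 17.1865*s - 2.7642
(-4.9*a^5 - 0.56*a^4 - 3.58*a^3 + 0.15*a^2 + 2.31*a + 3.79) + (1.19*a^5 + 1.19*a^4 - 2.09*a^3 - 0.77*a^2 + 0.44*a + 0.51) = -3.71*a^5 + 0.63*a^4 - 5.67*a^3 - 0.62*a^2 + 2.75*a + 4.3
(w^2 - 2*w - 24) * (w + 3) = w^3 + w^2 - 30*w - 72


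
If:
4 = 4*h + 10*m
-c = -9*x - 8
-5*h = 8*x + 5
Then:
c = 9*x + 8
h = -8*x/5 - 1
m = 16*x/25 + 4/5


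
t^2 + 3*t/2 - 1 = (t - 1/2)*(t + 2)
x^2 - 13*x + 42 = (x - 7)*(x - 6)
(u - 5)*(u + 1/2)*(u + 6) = u^3 + 3*u^2/2 - 59*u/2 - 15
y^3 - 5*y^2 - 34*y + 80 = (y - 8)*(y - 2)*(y + 5)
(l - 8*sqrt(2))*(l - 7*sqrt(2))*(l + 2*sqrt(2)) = l^3 - 13*sqrt(2)*l^2 + 52*l + 224*sqrt(2)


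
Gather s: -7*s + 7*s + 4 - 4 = 0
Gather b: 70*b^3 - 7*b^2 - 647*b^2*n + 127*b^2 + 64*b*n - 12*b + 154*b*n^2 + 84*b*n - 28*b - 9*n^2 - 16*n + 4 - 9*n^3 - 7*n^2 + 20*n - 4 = 70*b^3 + b^2*(120 - 647*n) + b*(154*n^2 + 148*n - 40) - 9*n^3 - 16*n^2 + 4*n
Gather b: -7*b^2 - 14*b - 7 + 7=-7*b^2 - 14*b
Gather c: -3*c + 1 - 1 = -3*c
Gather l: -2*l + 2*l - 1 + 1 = 0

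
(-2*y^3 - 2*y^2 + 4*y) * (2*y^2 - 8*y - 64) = -4*y^5 + 12*y^4 + 152*y^3 + 96*y^2 - 256*y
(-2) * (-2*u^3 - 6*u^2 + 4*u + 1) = 4*u^3 + 12*u^2 - 8*u - 2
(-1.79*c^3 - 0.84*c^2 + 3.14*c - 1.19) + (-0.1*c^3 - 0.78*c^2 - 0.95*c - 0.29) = -1.89*c^3 - 1.62*c^2 + 2.19*c - 1.48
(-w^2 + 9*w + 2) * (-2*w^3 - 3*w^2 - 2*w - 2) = 2*w^5 - 15*w^4 - 29*w^3 - 22*w^2 - 22*w - 4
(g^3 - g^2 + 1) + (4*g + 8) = g^3 - g^2 + 4*g + 9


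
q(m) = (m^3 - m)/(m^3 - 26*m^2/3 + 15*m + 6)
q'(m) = (3*m^2 - 1)/(m^3 - 26*m^2/3 + 15*m + 6) + (m^3 - m)*(-3*m^2 + 52*m/3 - 15)/(m^3 - 26*m^2/3 + 15*m + 6)^2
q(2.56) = 3.25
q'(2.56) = 11.46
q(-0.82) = -0.02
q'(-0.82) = -0.13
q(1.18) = 0.03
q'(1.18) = 0.24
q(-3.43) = 0.20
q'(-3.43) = -0.07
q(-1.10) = 0.01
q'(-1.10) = -0.10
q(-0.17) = 0.05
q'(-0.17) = -0.58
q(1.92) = 0.52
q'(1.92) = 1.39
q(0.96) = -0.01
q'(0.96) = 0.13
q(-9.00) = 0.46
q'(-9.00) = -0.03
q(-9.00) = 0.46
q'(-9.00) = -0.03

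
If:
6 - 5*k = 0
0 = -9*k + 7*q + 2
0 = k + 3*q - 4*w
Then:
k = 6/5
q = 44/35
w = 87/70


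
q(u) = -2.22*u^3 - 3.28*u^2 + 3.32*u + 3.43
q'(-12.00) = -877.00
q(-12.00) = 3327.43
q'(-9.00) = -477.10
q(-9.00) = 1326.25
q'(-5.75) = -179.16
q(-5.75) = 297.94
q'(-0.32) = 4.74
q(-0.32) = 2.10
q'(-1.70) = -4.78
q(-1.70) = -0.79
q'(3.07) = -79.59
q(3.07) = -81.53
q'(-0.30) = 4.69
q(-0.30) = 2.20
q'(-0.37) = 4.84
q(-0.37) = 1.87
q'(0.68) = -4.22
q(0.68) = 3.47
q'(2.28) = -46.26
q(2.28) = -32.36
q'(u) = -6.66*u^2 - 6.56*u + 3.32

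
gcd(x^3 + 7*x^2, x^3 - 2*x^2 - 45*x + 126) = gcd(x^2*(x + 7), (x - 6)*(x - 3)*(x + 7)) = x + 7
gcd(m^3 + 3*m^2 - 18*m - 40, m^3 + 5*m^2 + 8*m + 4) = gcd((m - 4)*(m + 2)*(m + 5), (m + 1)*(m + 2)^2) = m + 2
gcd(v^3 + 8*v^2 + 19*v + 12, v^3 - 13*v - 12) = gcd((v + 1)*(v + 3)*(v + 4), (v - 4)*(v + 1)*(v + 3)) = v^2 + 4*v + 3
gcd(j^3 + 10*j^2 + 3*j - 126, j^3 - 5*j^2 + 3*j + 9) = j - 3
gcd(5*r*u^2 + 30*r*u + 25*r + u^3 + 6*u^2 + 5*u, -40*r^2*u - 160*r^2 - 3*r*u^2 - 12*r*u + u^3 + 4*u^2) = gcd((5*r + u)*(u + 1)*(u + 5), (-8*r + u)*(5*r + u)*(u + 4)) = 5*r + u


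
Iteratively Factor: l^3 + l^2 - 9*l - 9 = (l + 3)*(l^2 - 2*l - 3) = (l + 1)*(l + 3)*(l - 3)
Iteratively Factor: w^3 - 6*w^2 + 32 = (w - 4)*(w^2 - 2*w - 8) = (w - 4)^2*(w + 2)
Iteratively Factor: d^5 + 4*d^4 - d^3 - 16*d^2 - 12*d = (d - 2)*(d^4 + 6*d^3 + 11*d^2 + 6*d) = d*(d - 2)*(d^3 + 6*d^2 + 11*d + 6) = d*(d - 2)*(d + 1)*(d^2 + 5*d + 6) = d*(d - 2)*(d + 1)*(d + 3)*(d + 2)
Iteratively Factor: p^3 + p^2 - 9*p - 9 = (p + 3)*(p^2 - 2*p - 3) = (p + 1)*(p + 3)*(p - 3)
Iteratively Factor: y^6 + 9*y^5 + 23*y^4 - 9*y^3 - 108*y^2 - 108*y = (y + 3)*(y^5 + 6*y^4 + 5*y^3 - 24*y^2 - 36*y) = (y - 2)*(y + 3)*(y^4 + 8*y^3 + 21*y^2 + 18*y) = (y - 2)*(y + 2)*(y + 3)*(y^3 + 6*y^2 + 9*y) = (y - 2)*(y + 2)*(y + 3)^2*(y^2 + 3*y) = (y - 2)*(y + 2)*(y + 3)^3*(y)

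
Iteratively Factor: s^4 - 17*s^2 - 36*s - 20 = (s - 5)*(s^3 + 5*s^2 + 8*s + 4) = (s - 5)*(s + 1)*(s^2 + 4*s + 4) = (s - 5)*(s + 1)*(s + 2)*(s + 2)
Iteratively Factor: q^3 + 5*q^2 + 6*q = (q + 3)*(q^2 + 2*q) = (q + 2)*(q + 3)*(q)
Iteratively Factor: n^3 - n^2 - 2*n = (n + 1)*(n^2 - 2*n) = (n - 2)*(n + 1)*(n)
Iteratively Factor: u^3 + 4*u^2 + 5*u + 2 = (u + 1)*(u^2 + 3*u + 2) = (u + 1)*(u + 2)*(u + 1)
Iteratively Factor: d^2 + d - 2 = (d + 2)*(d - 1)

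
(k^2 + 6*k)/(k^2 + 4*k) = (k + 6)/(k + 4)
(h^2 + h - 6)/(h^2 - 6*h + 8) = (h + 3)/(h - 4)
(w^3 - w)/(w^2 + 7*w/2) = 2*(w^2 - 1)/(2*w + 7)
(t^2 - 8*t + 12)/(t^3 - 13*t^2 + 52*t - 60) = 1/(t - 5)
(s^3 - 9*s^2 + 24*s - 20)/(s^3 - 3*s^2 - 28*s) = (-s^3 + 9*s^2 - 24*s + 20)/(s*(-s^2 + 3*s + 28))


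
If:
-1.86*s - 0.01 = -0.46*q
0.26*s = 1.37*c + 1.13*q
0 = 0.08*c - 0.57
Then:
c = 7.12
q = -9.16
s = -2.27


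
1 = 1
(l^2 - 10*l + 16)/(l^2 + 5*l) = (l^2 - 10*l + 16)/(l*(l + 5))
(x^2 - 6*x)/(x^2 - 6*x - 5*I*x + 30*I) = x/(x - 5*I)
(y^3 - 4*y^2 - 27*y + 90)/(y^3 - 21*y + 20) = (y^2 - 9*y + 18)/(y^2 - 5*y + 4)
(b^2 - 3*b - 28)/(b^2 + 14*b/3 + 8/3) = 3*(b - 7)/(3*b + 2)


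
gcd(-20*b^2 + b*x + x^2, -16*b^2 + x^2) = -4*b + x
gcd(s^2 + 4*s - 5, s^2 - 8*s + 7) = s - 1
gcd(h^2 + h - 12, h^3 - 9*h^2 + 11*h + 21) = h - 3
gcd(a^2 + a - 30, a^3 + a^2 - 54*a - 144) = a + 6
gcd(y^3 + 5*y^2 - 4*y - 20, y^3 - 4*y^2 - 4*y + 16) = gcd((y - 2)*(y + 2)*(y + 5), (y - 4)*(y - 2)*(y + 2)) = y^2 - 4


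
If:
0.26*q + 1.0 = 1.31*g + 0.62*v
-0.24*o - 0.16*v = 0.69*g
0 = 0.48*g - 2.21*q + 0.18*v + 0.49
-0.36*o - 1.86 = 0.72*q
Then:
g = 3.41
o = -6.22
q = 0.52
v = -5.36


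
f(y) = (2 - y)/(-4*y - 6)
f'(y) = 4*(2 - y)/(-4*y - 6)^2 - 1/(-4*y - 6)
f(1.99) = -0.00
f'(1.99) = 0.07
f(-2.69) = 0.99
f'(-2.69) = 0.62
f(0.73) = -0.14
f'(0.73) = 0.18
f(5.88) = 0.13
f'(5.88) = 0.02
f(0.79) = -0.13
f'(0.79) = 0.17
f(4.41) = 0.10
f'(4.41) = 0.03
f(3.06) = 0.06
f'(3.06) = 0.04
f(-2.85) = 0.90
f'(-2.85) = 0.48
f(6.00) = 0.13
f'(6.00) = 0.02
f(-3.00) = 0.83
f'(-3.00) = 0.39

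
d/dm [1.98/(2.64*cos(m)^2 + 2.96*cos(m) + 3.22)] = (10.4544*cos(m) + 5.8608)*sin(m)/(2.64*cos(m)^2 + 2.96*cos(m) + 3.22)^2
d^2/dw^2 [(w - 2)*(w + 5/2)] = 2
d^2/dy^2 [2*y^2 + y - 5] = 4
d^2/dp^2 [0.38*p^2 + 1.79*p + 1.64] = 0.760000000000000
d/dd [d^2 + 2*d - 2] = 2*d + 2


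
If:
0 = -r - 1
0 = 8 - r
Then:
No Solution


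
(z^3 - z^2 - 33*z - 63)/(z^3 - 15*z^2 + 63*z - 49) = (z^2 + 6*z + 9)/(z^2 - 8*z + 7)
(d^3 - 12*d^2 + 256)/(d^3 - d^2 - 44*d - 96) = (d - 8)/(d + 3)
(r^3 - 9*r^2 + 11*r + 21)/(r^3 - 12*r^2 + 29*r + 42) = (r - 3)/(r - 6)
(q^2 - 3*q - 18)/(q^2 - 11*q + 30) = (q + 3)/(q - 5)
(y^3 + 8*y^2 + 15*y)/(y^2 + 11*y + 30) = y*(y + 3)/(y + 6)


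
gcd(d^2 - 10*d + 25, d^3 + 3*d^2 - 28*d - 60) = d - 5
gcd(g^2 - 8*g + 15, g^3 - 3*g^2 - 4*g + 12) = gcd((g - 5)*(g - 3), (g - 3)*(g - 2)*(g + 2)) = g - 3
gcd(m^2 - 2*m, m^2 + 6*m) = m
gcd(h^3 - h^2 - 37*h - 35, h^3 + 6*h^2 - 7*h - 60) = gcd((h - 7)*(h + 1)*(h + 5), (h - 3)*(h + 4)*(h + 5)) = h + 5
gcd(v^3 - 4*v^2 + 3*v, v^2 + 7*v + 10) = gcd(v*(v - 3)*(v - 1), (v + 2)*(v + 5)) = 1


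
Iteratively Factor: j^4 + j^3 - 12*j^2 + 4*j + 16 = (j - 2)*(j^3 + 3*j^2 - 6*j - 8) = (j - 2)*(j + 4)*(j^2 - j - 2) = (j - 2)*(j + 1)*(j + 4)*(j - 2)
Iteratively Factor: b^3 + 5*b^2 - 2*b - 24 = (b + 3)*(b^2 + 2*b - 8) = (b - 2)*(b + 3)*(b + 4)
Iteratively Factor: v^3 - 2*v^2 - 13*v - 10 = (v + 2)*(v^2 - 4*v - 5) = (v + 1)*(v + 2)*(v - 5)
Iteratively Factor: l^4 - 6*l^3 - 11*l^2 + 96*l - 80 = (l - 4)*(l^3 - 2*l^2 - 19*l + 20) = (l - 4)*(l + 4)*(l^2 - 6*l + 5) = (l - 4)*(l - 1)*(l + 4)*(l - 5)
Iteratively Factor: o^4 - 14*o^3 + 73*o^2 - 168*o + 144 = (o - 4)*(o^3 - 10*o^2 + 33*o - 36) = (o - 4)*(o - 3)*(o^2 - 7*o + 12) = (o - 4)^2*(o - 3)*(o - 3)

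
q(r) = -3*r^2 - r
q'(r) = -6*r - 1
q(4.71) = -71.26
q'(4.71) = -29.26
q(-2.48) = -15.97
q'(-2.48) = 13.88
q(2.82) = -26.68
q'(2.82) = -17.92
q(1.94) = -13.23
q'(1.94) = -12.64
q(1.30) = -6.37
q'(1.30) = -8.80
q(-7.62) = -166.57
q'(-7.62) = 44.72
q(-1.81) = -8.02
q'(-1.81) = 9.86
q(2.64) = -23.55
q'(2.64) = -16.84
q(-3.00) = -24.00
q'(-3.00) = 17.00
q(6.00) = -114.00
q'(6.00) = -37.00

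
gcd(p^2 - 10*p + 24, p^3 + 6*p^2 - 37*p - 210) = p - 6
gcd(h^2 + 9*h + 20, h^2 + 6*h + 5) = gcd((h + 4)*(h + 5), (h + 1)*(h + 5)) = h + 5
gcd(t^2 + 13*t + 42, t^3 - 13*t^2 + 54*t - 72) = 1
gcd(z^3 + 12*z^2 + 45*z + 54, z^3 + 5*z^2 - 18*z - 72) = z^2 + 9*z + 18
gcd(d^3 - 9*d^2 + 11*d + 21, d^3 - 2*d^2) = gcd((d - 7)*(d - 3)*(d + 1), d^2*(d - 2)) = 1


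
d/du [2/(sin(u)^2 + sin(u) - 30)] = -2*(2*sin(u) + 1)*cos(u)/(sin(u)^2 + sin(u) - 30)^2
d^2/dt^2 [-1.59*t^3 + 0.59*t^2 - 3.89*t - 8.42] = 1.18 - 9.54*t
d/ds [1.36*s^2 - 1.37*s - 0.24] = 2.72*s - 1.37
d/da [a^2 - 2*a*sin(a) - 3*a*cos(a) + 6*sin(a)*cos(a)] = 3*a*sin(a) - 2*a*cos(a) + 2*a - 2*sin(a) - 3*cos(a) + 6*cos(2*a)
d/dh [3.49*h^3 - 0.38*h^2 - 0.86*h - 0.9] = 10.47*h^2 - 0.76*h - 0.86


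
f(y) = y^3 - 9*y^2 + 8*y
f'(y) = 3*y^2 - 18*y + 8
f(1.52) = -5.12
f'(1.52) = -12.43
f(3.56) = -40.46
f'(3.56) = -18.06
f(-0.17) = -1.63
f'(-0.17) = 11.15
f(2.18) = -14.97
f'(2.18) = -16.98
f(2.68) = -23.95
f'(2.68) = -18.69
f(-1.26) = -26.37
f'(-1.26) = 35.44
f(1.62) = -6.41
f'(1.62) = -13.29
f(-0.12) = -1.09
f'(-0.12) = 10.20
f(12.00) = 528.00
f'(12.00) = 224.00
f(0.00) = 0.00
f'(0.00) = 8.00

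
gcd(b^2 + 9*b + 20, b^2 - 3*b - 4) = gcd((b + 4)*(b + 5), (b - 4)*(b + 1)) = 1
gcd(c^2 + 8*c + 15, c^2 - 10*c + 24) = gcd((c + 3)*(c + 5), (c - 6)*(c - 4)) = 1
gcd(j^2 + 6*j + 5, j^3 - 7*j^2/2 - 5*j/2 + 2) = j + 1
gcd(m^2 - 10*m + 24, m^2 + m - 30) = 1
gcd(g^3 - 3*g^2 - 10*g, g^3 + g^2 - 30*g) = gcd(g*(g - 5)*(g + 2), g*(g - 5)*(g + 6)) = g^2 - 5*g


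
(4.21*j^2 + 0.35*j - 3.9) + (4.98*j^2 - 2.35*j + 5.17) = 9.19*j^2 - 2.0*j + 1.27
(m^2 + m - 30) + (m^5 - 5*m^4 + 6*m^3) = m^5 - 5*m^4 + 6*m^3 + m^2 + m - 30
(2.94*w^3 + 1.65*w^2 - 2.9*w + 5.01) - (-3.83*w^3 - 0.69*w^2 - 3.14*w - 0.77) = 6.77*w^3 + 2.34*w^2 + 0.24*w + 5.78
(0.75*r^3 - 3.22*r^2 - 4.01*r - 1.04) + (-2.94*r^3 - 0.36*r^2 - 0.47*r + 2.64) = -2.19*r^3 - 3.58*r^2 - 4.48*r + 1.6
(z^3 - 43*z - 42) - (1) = z^3 - 43*z - 43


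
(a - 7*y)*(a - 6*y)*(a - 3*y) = a^3 - 16*a^2*y + 81*a*y^2 - 126*y^3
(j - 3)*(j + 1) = j^2 - 2*j - 3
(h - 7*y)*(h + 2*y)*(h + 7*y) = h^3 + 2*h^2*y - 49*h*y^2 - 98*y^3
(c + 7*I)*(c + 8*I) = c^2 + 15*I*c - 56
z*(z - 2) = z^2 - 2*z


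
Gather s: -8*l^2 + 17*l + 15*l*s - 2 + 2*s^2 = -8*l^2 + 15*l*s + 17*l + 2*s^2 - 2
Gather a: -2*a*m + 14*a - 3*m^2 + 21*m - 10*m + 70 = a*(14 - 2*m) - 3*m^2 + 11*m + 70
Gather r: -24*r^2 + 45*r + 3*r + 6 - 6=-24*r^2 + 48*r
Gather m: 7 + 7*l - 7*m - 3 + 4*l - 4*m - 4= 11*l - 11*m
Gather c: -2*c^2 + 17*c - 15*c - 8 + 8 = -2*c^2 + 2*c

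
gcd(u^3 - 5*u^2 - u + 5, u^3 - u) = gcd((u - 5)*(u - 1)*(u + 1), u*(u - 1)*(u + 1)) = u^2 - 1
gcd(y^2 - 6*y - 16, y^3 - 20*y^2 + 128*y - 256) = y - 8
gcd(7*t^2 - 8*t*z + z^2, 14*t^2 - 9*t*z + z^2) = -7*t + z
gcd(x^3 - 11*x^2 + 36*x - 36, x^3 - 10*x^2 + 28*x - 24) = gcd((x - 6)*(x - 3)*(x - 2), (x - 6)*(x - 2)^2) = x^2 - 8*x + 12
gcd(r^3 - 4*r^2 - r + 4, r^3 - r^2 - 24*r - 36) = 1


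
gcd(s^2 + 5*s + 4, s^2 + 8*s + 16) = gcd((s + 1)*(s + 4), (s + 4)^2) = s + 4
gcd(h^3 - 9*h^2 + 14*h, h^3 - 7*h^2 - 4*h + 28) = h^2 - 9*h + 14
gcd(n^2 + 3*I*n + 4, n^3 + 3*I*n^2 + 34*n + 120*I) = n + 4*I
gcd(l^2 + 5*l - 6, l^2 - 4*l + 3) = l - 1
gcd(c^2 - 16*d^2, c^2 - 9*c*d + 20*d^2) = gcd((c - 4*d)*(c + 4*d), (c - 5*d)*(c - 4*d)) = c - 4*d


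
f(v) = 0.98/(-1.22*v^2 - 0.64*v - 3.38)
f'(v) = 0.98*(2.44*v + 0.64)/(-1.22*v^2 - 0.64*v - 3.38)^2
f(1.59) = -0.13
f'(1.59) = 0.08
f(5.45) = -0.02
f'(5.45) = 0.01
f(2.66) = -0.07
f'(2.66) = 0.04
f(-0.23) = -0.30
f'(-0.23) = 0.01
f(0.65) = -0.23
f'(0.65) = 0.12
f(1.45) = -0.14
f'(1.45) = 0.09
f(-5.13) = -0.03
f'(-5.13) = -0.01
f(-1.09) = -0.24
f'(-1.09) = -0.12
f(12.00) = -0.01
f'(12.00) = 0.00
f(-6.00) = -0.02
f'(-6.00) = -0.01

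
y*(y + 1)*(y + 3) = y^3 + 4*y^2 + 3*y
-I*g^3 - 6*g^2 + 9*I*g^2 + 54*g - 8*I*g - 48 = (g - 8)*(g - 6*I)*(-I*g + I)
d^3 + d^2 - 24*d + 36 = (d - 3)*(d - 2)*(d + 6)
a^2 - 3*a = a*(a - 3)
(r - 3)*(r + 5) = r^2 + 2*r - 15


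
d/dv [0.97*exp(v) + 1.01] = 0.97*exp(v)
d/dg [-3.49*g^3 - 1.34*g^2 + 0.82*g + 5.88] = -10.47*g^2 - 2.68*g + 0.82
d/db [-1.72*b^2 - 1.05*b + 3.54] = -3.44*b - 1.05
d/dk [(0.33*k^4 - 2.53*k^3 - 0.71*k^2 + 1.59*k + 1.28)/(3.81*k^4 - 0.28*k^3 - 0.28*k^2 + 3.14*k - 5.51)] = (9.5469*k^6 + 5.2254*k^5 - 14.5555*k^4 - 41.7784*k^3 + 41.1119*k^2 + 8.541*k - 12.7801)/(14.5161*k^8 - 2.1336*k^7 - 2.0552*k^6 + 24.0836*k^5 - 43.6662*k^4 + 1.3272*k^3 + 12.9452*k^2 - 34.6028*k + 30.3601)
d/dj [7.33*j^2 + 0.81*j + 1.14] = 14.66*j + 0.81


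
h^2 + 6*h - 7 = (h - 1)*(h + 7)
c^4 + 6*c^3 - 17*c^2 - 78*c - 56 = (c - 4)*(c + 1)*(c + 2)*(c + 7)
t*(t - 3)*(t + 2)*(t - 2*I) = t^4 - t^3 - 2*I*t^3 - 6*t^2 + 2*I*t^2 + 12*I*t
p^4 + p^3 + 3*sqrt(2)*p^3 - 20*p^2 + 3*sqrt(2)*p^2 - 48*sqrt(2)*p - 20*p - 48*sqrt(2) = (p + 1)*(p - 3*sqrt(2))*(p + 2*sqrt(2))*(p + 4*sqrt(2))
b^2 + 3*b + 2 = (b + 1)*(b + 2)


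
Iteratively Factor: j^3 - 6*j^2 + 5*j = (j - 1)*(j^2 - 5*j) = (j - 5)*(j - 1)*(j)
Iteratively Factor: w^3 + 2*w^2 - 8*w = (w + 4)*(w^2 - 2*w) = (w - 2)*(w + 4)*(w)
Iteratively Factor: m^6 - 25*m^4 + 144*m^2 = (m - 3)*(m^5 + 3*m^4 - 16*m^3 - 48*m^2) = m*(m - 3)*(m^4 + 3*m^3 - 16*m^2 - 48*m) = m^2*(m - 3)*(m^3 + 3*m^2 - 16*m - 48) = m^2*(m - 3)*(m + 3)*(m^2 - 16) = m^2*(m - 4)*(m - 3)*(m + 3)*(m + 4)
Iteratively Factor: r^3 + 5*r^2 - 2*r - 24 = (r - 2)*(r^2 + 7*r + 12) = (r - 2)*(r + 3)*(r + 4)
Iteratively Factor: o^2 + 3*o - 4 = (o + 4)*(o - 1)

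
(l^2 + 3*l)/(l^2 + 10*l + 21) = l/(l + 7)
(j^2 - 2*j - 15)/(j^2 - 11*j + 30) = (j + 3)/(j - 6)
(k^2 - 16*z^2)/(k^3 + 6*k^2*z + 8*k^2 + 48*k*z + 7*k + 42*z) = (k^2 - 16*z^2)/(k^3 + 6*k^2*z + 8*k^2 + 48*k*z + 7*k + 42*z)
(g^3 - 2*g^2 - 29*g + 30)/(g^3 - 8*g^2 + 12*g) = (g^2 + 4*g - 5)/(g*(g - 2))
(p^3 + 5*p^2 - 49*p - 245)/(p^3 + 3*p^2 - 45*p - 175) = (p + 7)/(p + 5)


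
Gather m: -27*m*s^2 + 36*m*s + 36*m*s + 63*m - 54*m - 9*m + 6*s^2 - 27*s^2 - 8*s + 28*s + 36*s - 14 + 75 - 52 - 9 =m*(-27*s^2 + 72*s) - 21*s^2 + 56*s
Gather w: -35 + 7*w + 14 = 7*w - 21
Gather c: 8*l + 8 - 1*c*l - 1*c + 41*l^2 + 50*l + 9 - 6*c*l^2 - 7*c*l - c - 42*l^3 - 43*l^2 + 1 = c*(-6*l^2 - 8*l - 2) - 42*l^3 - 2*l^2 + 58*l + 18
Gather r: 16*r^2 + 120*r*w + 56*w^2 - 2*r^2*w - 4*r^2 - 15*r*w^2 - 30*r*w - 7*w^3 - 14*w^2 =r^2*(12 - 2*w) + r*(-15*w^2 + 90*w) - 7*w^3 + 42*w^2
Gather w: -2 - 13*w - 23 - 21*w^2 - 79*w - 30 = -21*w^2 - 92*w - 55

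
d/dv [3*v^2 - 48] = 6*v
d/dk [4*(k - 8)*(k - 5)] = 8*k - 52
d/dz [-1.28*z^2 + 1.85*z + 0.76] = 1.85 - 2.56*z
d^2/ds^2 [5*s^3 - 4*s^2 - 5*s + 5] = 30*s - 8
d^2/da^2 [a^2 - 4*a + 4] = 2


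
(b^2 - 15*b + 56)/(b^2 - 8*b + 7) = (b - 8)/(b - 1)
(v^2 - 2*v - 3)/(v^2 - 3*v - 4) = (v - 3)/(v - 4)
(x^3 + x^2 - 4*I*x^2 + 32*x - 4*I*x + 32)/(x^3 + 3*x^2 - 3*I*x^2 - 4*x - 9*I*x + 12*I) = (x^3 + x^2*(1 - 4*I) + 4*x*(8 - I) + 32)/(x^3 + 3*x^2*(1 - I) - x*(4 + 9*I) + 12*I)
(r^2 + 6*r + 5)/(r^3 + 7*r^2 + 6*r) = (r + 5)/(r*(r + 6))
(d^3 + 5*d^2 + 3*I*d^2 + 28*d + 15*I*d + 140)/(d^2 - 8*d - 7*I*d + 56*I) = (d^3 + d^2*(5 + 3*I) + d*(28 + 15*I) + 140)/(d^2 - d*(8 + 7*I) + 56*I)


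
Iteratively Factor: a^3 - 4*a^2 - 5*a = (a + 1)*(a^2 - 5*a) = a*(a + 1)*(a - 5)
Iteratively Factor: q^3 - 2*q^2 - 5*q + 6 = (q + 2)*(q^2 - 4*q + 3) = (q - 1)*(q + 2)*(q - 3)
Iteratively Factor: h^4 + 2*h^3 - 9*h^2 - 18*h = (h)*(h^3 + 2*h^2 - 9*h - 18) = h*(h + 2)*(h^2 - 9) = h*(h + 2)*(h + 3)*(h - 3)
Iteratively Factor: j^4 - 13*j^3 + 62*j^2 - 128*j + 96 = (j - 4)*(j^3 - 9*j^2 + 26*j - 24) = (j - 4)*(j - 3)*(j^2 - 6*j + 8) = (j - 4)^2*(j - 3)*(j - 2)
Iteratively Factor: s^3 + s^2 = (s)*(s^2 + s) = s^2*(s + 1)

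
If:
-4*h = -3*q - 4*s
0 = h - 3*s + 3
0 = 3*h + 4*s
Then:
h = -12/13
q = -28/13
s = 9/13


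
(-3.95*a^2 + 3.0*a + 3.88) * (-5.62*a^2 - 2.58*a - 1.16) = 22.199*a^4 - 6.669*a^3 - 24.9636*a^2 - 13.4904*a - 4.5008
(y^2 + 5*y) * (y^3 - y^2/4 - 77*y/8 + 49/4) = y^5 + 19*y^4/4 - 87*y^3/8 - 287*y^2/8 + 245*y/4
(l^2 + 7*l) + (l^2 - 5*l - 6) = 2*l^2 + 2*l - 6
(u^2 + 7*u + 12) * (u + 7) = u^3 + 14*u^2 + 61*u + 84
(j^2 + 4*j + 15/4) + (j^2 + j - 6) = 2*j^2 + 5*j - 9/4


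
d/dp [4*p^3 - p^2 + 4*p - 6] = 12*p^2 - 2*p + 4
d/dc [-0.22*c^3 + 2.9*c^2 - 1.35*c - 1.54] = -0.66*c^2 + 5.8*c - 1.35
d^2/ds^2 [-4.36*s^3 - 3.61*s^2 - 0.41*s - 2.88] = -26.16*s - 7.22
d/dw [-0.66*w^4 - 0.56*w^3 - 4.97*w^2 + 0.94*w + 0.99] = -2.64*w^3 - 1.68*w^2 - 9.94*w + 0.94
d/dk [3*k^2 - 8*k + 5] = 6*k - 8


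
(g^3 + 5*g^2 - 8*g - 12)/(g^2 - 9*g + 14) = (g^2 + 7*g + 6)/(g - 7)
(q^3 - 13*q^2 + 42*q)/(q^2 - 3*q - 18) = q*(q - 7)/(q + 3)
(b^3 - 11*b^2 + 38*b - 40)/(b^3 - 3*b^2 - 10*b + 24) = (b - 5)/(b + 3)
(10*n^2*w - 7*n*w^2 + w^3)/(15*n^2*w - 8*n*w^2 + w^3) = (-2*n + w)/(-3*n + w)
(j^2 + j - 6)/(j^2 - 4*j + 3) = (j^2 + j - 6)/(j^2 - 4*j + 3)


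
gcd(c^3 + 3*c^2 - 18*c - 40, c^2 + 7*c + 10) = c^2 + 7*c + 10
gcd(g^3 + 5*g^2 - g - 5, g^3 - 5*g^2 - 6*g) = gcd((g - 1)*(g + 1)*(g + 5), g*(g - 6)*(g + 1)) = g + 1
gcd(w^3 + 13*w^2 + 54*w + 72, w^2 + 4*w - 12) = w + 6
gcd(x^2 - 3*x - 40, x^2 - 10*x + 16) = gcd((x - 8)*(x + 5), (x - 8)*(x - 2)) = x - 8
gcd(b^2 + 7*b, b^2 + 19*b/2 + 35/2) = b + 7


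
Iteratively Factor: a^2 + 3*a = (a + 3)*(a)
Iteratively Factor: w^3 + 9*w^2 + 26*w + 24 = (w + 3)*(w^2 + 6*w + 8) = (w + 2)*(w + 3)*(w + 4)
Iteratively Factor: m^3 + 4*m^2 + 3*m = (m)*(m^2 + 4*m + 3) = m*(m + 3)*(m + 1)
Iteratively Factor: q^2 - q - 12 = (q - 4)*(q + 3)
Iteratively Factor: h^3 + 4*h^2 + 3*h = (h + 3)*(h^2 + h) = h*(h + 3)*(h + 1)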